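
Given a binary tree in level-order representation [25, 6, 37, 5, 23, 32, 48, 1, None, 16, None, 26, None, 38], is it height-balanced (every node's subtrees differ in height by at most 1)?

Tree (level-order array): [25, 6, 37, 5, 23, 32, 48, 1, None, 16, None, 26, None, 38]
Definition: a tree is height-balanced if, at every node, |h(left) - h(right)| <= 1 (empty subtree has height -1).
Bottom-up per-node check:
  node 1: h_left=-1, h_right=-1, diff=0 [OK], height=0
  node 5: h_left=0, h_right=-1, diff=1 [OK], height=1
  node 16: h_left=-1, h_right=-1, diff=0 [OK], height=0
  node 23: h_left=0, h_right=-1, diff=1 [OK], height=1
  node 6: h_left=1, h_right=1, diff=0 [OK], height=2
  node 26: h_left=-1, h_right=-1, diff=0 [OK], height=0
  node 32: h_left=0, h_right=-1, diff=1 [OK], height=1
  node 38: h_left=-1, h_right=-1, diff=0 [OK], height=0
  node 48: h_left=0, h_right=-1, diff=1 [OK], height=1
  node 37: h_left=1, h_right=1, diff=0 [OK], height=2
  node 25: h_left=2, h_right=2, diff=0 [OK], height=3
All nodes satisfy the balance condition.
Result: Balanced


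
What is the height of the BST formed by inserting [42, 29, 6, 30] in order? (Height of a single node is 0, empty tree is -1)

Insertion order: [42, 29, 6, 30]
Tree (level-order array): [42, 29, None, 6, 30]
Compute height bottom-up (empty subtree = -1):
  height(6) = 1 + max(-1, -1) = 0
  height(30) = 1 + max(-1, -1) = 0
  height(29) = 1 + max(0, 0) = 1
  height(42) = 1 + max(1, -1) = 2
Height = 2


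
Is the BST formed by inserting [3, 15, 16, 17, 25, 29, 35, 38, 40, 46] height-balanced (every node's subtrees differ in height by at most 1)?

Tree (level-order array): [3, None, 15, None, 16, None, 17, None, 25, None, 29, None, 35, None, 38, None, 40, None, 46]
Definition: a tree is height-balanced if, at every node, |h(left) - h(right)| <= 1 (empty subtree has height -1).
Bottom-up per-node check:
  node 46: h_left=-1, h_right=-1, diff=0 [OK], height=0
  node 40: h_left=-1, h_right=0, diff=1 [OK], height=1
  node 38: h_left=-1, h_right=1, diff=2 [FAIL (|-1-1|=2 > 1)], height=2
  node 35: h_left=-1, h_right=2, diff=3 [FAIL (|-1-2|=3 > 1)], height=3
  node 29: h_left=-1, h_right=3, diff=4 [FAIL (|-1-3|=4 > 1)], height=4
  node 25: h_left=-1, h_right=4, diff=5 [FAIL (|-1-4|=5 > 1)], height=5
  node 17: h_left=-1, h_right=5, diff=6 [FAIL (|-1-5|=6 > 1)], height=6
  node 16: h_left=-1, h_right=6, diff=7 [FAIL (|-1-6|=7 > 1)], height=7
  node 15: h_left=-1, h_right=7, diff=8 [FAIL (|-1-7|=8 > 1)], height=8
  node 3: h_left=-1, h_right=8, diff=9 [FAIL (|-1-8|=9 > 1)], height=9
Node 38 violates the condition: |-1 - 1| = 2 > 1.
Result: Not balanced


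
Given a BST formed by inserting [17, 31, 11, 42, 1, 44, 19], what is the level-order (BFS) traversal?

Tree insertion order: [17, 31, 11, 42, 1, 44, 19]
Tree (level-order array): [17, 11, 31, 1, None, 19, 42, None, None, None, None, None, 44]
BFS from the root, enqueuing left then right child of each popped node:
  queue [17] -> pop 17, enqueue [11, 31], visited so far: [17]
  queue [11, 31] -> pop 11, enqueue [1], visited so far: [17, 11]
  queue [31, 1] -> pop 31, enqueue [19, 42], visited so far: [17, 11, 31]
  queue [1, 19, 42] -> pop 1, enqueue [none], visited so far: [17, 11, 31, 1]
  queue [19, 42] -> pop 19, enqueue [none], visited so far: [17, 11, 31, 1, 19]
  queue [42] -> pop 42, enqueue [44], visited so far: [17, 11, 31, 1, 19, 42]
  queue [44] -> pop 44, enqueue [none], visited so far: [17, 11, 31, 1, 19, 42, 44]
Result: [17, 11, 31, 1, 19, 42, 44]


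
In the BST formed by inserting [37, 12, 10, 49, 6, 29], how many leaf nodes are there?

Tree built from: [37, 12, 10, 49, 6, 29]
Tree (level-order array): [37, 12, 49, 10, 29, None, None, 6]
Rule: A leaf has 0 children.
Per-node child counts:
  node 37: 2 child(ren)
  node 12: 2 child(ren)
  node 10: 1 child(ren)
  node 6: 0 child(ren)
  node 29: 0 child(ren)
  node 49: 0 child(ren)
Matching nodes: [6, 29, 49]
Count of leaf nodes: 3


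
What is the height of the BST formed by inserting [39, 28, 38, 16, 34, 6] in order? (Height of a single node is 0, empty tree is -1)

Insertion order: [39, 28, 38, 16, 34, 6]
Tree (level-order array): [39, 28, None, 16, 38, 6, None, 34]
Compute height bottom-up (empty subtree = -1):
  height(6) = 1 + max(-1, -1) = 0
  height(16) = 1 + max(0, -1) = 1
  height(34) = 1 + max(-1, -1) = 0
  height(38) = 1 + max(0, -1) = 1
  height(28) = 1 + max(1, 1) = 2
  height(39) = 1 + max(2, -1) = 3
Height = 3


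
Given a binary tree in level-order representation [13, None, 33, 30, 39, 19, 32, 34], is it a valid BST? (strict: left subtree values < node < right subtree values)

Level-order array: [13, None, 33, 30, 39, 19, 32, 34]
Validate using subtree bounds (lo, hi): at each node, require lo < value < hi,
then recurse left with hi=value and right with lo=value.
Preorder trace (stopping at first violation):
  at node 13 with bounds (-inf, +inf): OK
  at node 33 with bounds (13, +inf): OK
  at node 30 with bounds (13, 33): OK
  at node 19 with bounds (13, 30): OK
  at node 32 with bounds (30, 33): OK
  at node 39 with bounds (33, +inf): OK
  at node 34 with bounds (33, 39): OK
No violation found at any node.
Result: Valid BST


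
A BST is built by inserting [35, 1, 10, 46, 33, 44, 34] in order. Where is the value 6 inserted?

Starting tree (level order): [35, 1, 46, None, 10, 44, None, None, 33, None, None, None, 34]
Insertion path: 35 -> 1 -> 10
Result: insert 6 as left child of 10
Final tree (level order): [35, 1, 46, None, 10, 44, None, 6, 33, None, None, None, None, None, 34]


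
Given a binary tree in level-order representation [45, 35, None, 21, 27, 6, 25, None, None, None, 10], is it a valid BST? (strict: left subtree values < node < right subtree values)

Level-order array: [45, 35, None, 21, 27, 6, 25, None, None, None, 10]
Validate using subtree bounds (lo, hi): at each node, require lo < value < hi,
then recurse left with hi=value and right with lo=value.
Preorder trace (stopping at first violation):
  at node 45 with bounds (-inf, +inf): OK
  at node 35 with bounds (-inf, 45): OK
  at node 21 with bounds (-inf, 35): OK
  at node 6 with bounds (-inf, 21): OK
  at node 10 with bounds (6, 21): OK
  at node 25 with bounds (21, 35): OK
  at node 27 with bounds (35, 45): VIOLATION
Node 27 violates its bound: not (35 < 27 < 45).
Result: Not a valid BST


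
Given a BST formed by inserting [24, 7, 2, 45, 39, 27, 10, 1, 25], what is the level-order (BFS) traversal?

Tree insertion order: [24, 7, 2, 45, 39, 27, 10, 1, 25]
Tree (level-order array): [24, 7, 45, 2, 10, 39, None, 1, None, None, None, 27, None, None, None, 25]
BFS from the root, enqueuing left then right child of each popped node:
  queue [24] -> pop 24, enqueue [7, 45], visited so far: [24]
  queue [7, 45] -> pop 7, enqueue [2, 10], visited so far: [24, 7]
  queue [45, 2, 10] -> pop 45, enqueue [39], visited so far: [24, 7, 45]
  queue [2, 10, 39] -> pop 2, enqueue [1], visited so far: [24, 7, 45, 2]
  queue [10, 39, 1] -> pop 10, enqueue [none], visited so far: [24, 7, 45, 2, 10]
  queue [39, 1] -> pop 39, enqueue [27], visited so far: [24, 7, 45, 2, 10, 39]
  queue [1, 27] -> pop 1, enqueue [none], visited so far: [24, 7, 45, 2, 10, 39, 1]
  queue [27] -> pop 27, enqueue [25], visited so far: [24, 7, 45, 2, 10, 39, 1, 27]
  queue [25] -> pop 25, enqueue [none], visited so far: [24, 7, 45, 2, 10, 39, 1, 27, 25]
Result: [24, 7, 45, 2, 10, 39, 1, 27, 25]


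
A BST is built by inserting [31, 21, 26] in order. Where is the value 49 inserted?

Starting tree (level order): [31, 21, None, None, 26]
Insertion path: 31
Result: insert 49 as right child of 31
Final tree (level order): [31, 21, 49, None, 26]


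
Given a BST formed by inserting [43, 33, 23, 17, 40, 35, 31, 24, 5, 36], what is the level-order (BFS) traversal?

Tree insertion order: [43, 33, 23, 17, 40, 35, 31, 24, 5, 36]
Tree (level-order array): [43, 33, None, 23, 40, 17, 31, 35, None, 5, None, 24, None, None, 36]
BFS from the root, enqueuing left then right child of each popped node:
  queue [43] -> pop 43, enqueue [33], visited so far: [43]
  queue [33] -> pop 33, enqueue [23, 40], visited so far: [43, 33]
  queue [23, 40] -> pop 23, enqueue [17, 31], visited so far: [43, 33, 23]
  queue [40, 17, 31] -> pop 40, enqueue [35], visited so far: [43, 33, 23, 40]
  queue [17, 31, 35] -> pop 17, enqueue [5], visited so far: [43, 33, 23, 40, 17]
  queue [31, 35, 5] -> pop 31, enqueue [24], visited so far: [43, 33, 23, 40, 17, 31]
  queue [35, 5, 24] -> pop 35, enqueue [36], visited so far: [43, 33, 23, 40, 17, 31, 35]
  queue [5, 24, 36] -> pop 5, enqueue [none], visited so far: [43, 33, 23, 40, 17, 31, 35, 5]
  queue [24, 36] -> pop 24, enqueue [none], visited so far: [43, 33, 23, 40, 17, 31, 35, 5, 24]
  queue [36] -> pop 36, enqueue [none], visited so far: [43, 33, 23, 40, 17, 31, 35, 5, 24, 36]
Result: [43, 33, 23, 40, 17, 31, 35, 5, 24, 36]


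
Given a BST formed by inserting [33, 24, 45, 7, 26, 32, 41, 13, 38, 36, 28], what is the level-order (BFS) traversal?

Tree insertion order: [33, 24, 45, 7, 26, 32, 41, 13, 38, 36, 28]
Tree (level-order array): [33, 24, 45, 7, 26, 41, None, None, 13, None, 32, 38, None, None, None, 28, None, 36]
BFS from the root, enqueuing left then right child of each popped node:
  queue [33] -> pop 33, enqueue [24, 45], visited so far: [33]
  queue [24, 45] -> pop 24, enqueue [7, 26], visited so far: [33, 24]
  queue [45, 7, 26] -> pop 45, enqueue [41], visited so far: [33, 24, 45]
  queue [7, 26, 41] -> pop 7, enqueue [13], visited so far: [33, 24, 45, 7]
  queue [26, 41, 13] -> pop 26, enqueue [32], visited so far: [33, 24, 45, 7, 26]
  queue [41, 13, 32] -> pop 41, enqueue [38], visited so far: [33, 24, 45, 7, 26, 41]
  queue [13, 32, 38] -> pop 13, enqueue [none], visited so far: [33, 24, 45, 7, 26, 41, 13]
  queue [32, 38] -> pop 32, enqueue [28], visited so far: [33, 24, 45, 7, 26, 41, 13, 32]
  queue [38, 28] -> pop 38, enqueue [36], visited so far: [33, 24, 45, 7, 26, 41, 13, 32, 38]
  queue [28, 36] -> pop 28, enqueue [none], visited so far: [33, 24, 45, 7, 26, 41, 13, 32, 38, 28]
  queue [36] -> pop 36, enqueue [none], visited so far: [33, 24, 45, 7, 26, 41, 13, 32, 38, 28, 36]
Result: [33, 24, 45, 7, 26, 41, 13, 32, 38, 28, 36]


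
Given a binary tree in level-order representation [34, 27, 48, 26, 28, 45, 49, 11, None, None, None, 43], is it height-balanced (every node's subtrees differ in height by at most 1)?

Tree (level-order array): [34, 27, 48, 26, 28, 45, 49, 11, None, None, None, 43]
Definition: a tree is height-balanced if, at every node, |h(left) - h(right)| <= 1 (empty subtree has height -1).
Bottom-up per-node check:
  node 11: h_left=-1, h_right=-1, diff=0 [OK], height=0
  node 26: h_left=0, h_right=-1, diff=1 [OK], height=1
  node 28: h_left=-1, h_right=-1, diff=0 [OK], height=0
  node 27: h_left=1, h_right=0, diff=1 [OK], height=2
  node 43: h_left=-1, h_right=-1, diff=0 [OK], height=0
  node 45: h_left=0, h_right=-1, diff=1 [OK], height=1
  node 49: h_left=-1, h_right=-1, diff=0 [OK], height=0
  node 48: h_left=1, h_right=0, diff=1 [OK], height=2
  node 34: h_left=2, h_right=2, diff=0 [OK], height=3
All nodes satisfy the balance condition.
Result: Balanced


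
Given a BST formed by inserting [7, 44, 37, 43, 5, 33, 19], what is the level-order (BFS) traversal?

Tree insertion order: [7, 44, 37, 43, 5, 33, 19]
Tree (level-order array): [7, 5, 44, None, None, 37, None, 33, 43, 19]
BFS from the root, enqueuing left then right child of each popped node:
  queue [7] -> pop 7, enqueue [5, 44], visited so far: [7]
  queue [5, 44] -> pop 5, enqueue [none], visited so far: [7, 5]
  queue [44] -> pop 44, enqueue [37], visited so far: [7, 5, 44]
  queue [37] -> pop 37, enqueue [33, 43], visited so far: [7, 5, 44, 37]
  queue [33, 43] -> pop 33, enqueue [19], visited so far: [7, 5, 44, 37, 33]
  queue [43, 19] -> pop 43, enqueue [none], visited so far: [7, 5, 44, 37, 33, 43]
  queue [19] -> pop 19, enqueue [none], visited so far: [7, 5, 44, 37, 33, 43, 19]
Result: [7, 5, 44, 37, 33, 43, 19]


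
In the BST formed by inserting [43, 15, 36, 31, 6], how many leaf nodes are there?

Tree built from: [43, 15, 36, 31, 6]
Tree (level-order array): [43, 15, None, 6, 36, None, None, 31]
Rule: A leaf has 0 children.
Per-node child counts:
  node 43: 1 child(ren)
  node 15: 2 child(ren)
  node 6: 0 child(ren)
  node 36: 1 child(ren)
  node 31: 0 child(ren)
Matching nodes: [6, 31]
Count of leaf nodes: 2


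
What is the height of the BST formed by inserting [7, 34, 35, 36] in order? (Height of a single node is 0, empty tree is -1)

Insertion order: [7, 34, 35, 36]
Tree (level-order array): [7, None, 34, None, 35, None, 36]
Compute height bottom-up (empty subtree = -1):
  height(36) = 1 + max(-1, -1) = 0
  height(35) = 1 + max(-1, 0) = 1
  height(34) = 1 + max(-1, 1) = 2
  height(7) = 1 + max(-1, 2) = 3
Height = 3


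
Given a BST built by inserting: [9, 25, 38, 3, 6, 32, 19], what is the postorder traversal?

Tree insertion order: [9, 25, 38, 3, 6, 32, 19]
Tree (level-order array): [9, 3, 25, None, 6, 19, 38, None, None, None, None, 32]
Postorder traversal: [6, 3, 19, 32, 38, 25, 9]


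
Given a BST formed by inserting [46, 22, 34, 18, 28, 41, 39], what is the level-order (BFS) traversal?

Tree insertion order: [46, 22, 34, 18, 28, 41, 39]
Tree (level-order array): [46, 22, None, 18, 34, None, None, 28, 41, None, None, 39]
BFS from the root, enqueuing left then right child of each popped node:
  queue [46] -> pop 46, enqueue [22], visited so far: [46]
  queue [22] -> pop 22, enqueue [18, 34], visited so far: [46, 22]
  queue [18, 34] -> pop 18, enqueue [none], visited so far: [46, 22, 18]
  queue [34] -> pop 34, enqueue [28, 41], visited so far: [46, 22, 18, 34]
  queue [28, 41] -> pop 28, enqueue [none], visited so far: [46, 22, 18, 34, 28]
  queue [41] -> pop 41, enqueue [39], visited so far: [46, 22, 18, 34, 28, 41]
  queue [39] -> pop 39, enqueue [none], visited so far: [46, 22, 18, 34, 28, 41, 39]
Result: [46, 22, 18, 34, 28, 41, 39]


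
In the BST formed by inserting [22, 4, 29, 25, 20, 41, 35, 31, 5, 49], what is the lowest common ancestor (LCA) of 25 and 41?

Tree insertion order: [22, 4, 29, 25, 20, 41, 35, 31, 5, 49]
Tree (level-order array): [22, 4, 29, None, 20, 25, 41, 5, None, None, None, 35, 49, None, None, 31]
In a BST, the LCA of p=25, q=41 is the first node v on the
root-to-leaf path with p <= v <= q (go left if both < v, right if both > v).
Walk from root:
  at 22: both 25 and 41 > 22, go right
  at 29: 25 <= 29 <= 41, this is the LCA
LCA = 29


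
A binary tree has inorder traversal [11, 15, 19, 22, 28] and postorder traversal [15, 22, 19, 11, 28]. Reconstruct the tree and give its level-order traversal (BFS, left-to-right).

Inorder:   [11, 15, 19, 22, 28]
Postorder: [15, 22, 19, 11, 28]
Algorithm: postorder visits root last, so walk postorder right-to-left;
each value is the root of the current inorder slice — split it at that
value, recurse on the right subtree first, then the left.
Recursive splits:
  root=28; inorder splits into left=[11, 15, 19, 22], right=[]
  root=11; inorder splits into left=[], right=[15, 19, 22]
  root=19; inorder splits into left=[15], right=[22]
  root=22; inorder splits into left=[], right=[]
  root=15; inorder splits into left=[], right=[]
Reconstructed level-order: [28, 11, 19, 15, 22]


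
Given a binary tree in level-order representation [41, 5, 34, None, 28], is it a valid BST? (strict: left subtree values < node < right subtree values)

Level-order array: [41, 5, 34, None, 28]
Validate using subtree bounds (lo, hi): at each node, require lo < value < hi,
then recurse left with hi=value and right with lo=value.
Preorder trace (stopping at first violation):
  at node 41 with bounds (-inf, +inf): OK
  at node 5 with bounds (-inf, 41): OK
  at node 28 with bounds (5, 41): OK
  at node 34 with bounds (41, +inf): VIOLATION
Node 34 violates its bound: not (41 < 34 < +inf).
Result: Not a valid BST


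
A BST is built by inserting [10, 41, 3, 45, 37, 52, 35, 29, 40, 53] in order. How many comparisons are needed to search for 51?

Search path for 51: 10 -> 41 -> 45 -> 52
Found: False
Comparisons: 4


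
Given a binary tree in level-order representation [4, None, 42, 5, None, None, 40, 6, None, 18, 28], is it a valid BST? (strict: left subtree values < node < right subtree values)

Level-order array: [4, None, 42, 5, None, None, 40, 6, None, 18, 28]
Validate using subtree bounds (lo, hi): at each node, require lo < value < hi,
then recurse left with hi=value and right with lo=value.
Preorder trace (stopping at first violation):
  at node 4 with bounds (-inf, +inf): OK
  at node 42 with bounds (4, +inf): OK
  at node 5 with bounds (4, 42): OK
  at node 40 with bounds (5, 42): OK
  at node 6 with bounds (5, 40): OK
  at node 18 with bounds (5, 6): VIOLATION
Node 18 violates its bound: not (5 < 18 < 6).
Result: Not a valid BST


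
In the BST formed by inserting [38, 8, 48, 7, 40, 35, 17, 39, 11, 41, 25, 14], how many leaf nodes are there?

Tree built from: [38, 8, 48, 7, 40, 35, 17, 39, 11, 41, 25, 14]
Tree (level-order array): [38, 8, 48, 7, 35, 40, None, None, None, 17, None, 39, 41, 11, 25, None, None, None, None, None, 14]
Rule: A leaf has 0 children.
Per-node child counts:
  node 38: 2 child(ren)
  node 8: 2 child(ren)
  node 7: 0 child(ren)
  node 35: 1 child(ren)
  node 17: 2 child(ren)
  node 11: 1 child(ren)
  node 14: 0 child(ren)
  node 25: 0 child(ren)
  node 48: 1 child(ren)
  node 40: 2 child(ren)
  node 39: 0 child(ren)
  node 41: 0 child(ren)
Matching nodes: [7, 14, 25, 39, 41]
Count of leaf nodes: 5


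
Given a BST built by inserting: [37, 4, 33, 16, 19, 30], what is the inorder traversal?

Tree insertion order: [37, 4, 33, 16, 19, 30]
Tree (level-order array): [37, 4, None, None, 33, 16, None, None, 19, None, 30]
Inorder traversal: [4, 16, 19, 30, 33, 37]


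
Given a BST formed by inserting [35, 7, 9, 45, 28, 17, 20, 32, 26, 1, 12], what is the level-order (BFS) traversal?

Tree insertion order: [35, 7, 9, 45, 28, 17, 20, 32, 26, 1, 12]
Tree (level-order array): [35, 7, 45, 1, 9, None, None, None, None, None, 28, 17, 32, 12, 20, None, None, None, None, None, 26]
BFS from the root, enqueuing left then right child of each popped node:
  queue [35] -> pop 35, enqueue [7, 45], visited so far: [35]
  queue [7, 45] -> pop 7, enqueue [1, 9], visited so far: [35, 7]
  queue [45, 1, 9] -> pop 45, enqueue [none], visited so far: [35, 7, 45]
  queue [1, 9] -> pop 1, enqueue [none], visited so far: [35, 7, 45, 1]
  queue [9] -> pop 9, enqueue [28], visited so far: [35, 7, 45, 1, 9]
  queue [28] -> pop 28, enqueue [17, 32], visited so far: [35, 7, 45, 1, 9, 28]
  queue [17, 32] -> pop 17, enqueue [12, 20], visited so far: [35, 7, 45, 1, 9, 28, 17]
  queue [32, 12, 20] -> pop 32, enqueue [none], visited so far: [35, 7, 45, 1, 9, 28, 17, 32]
  queue [12, 20] -> pop 12, enqueue [none], visited so far: [35, 7, 45, 1, 9, 28, 17, 32, 12]
  queue [20] -> pop 20, enqueue [26], visited so far: [35, 7, 45, 1, 9, 28, 17, 32, 12, 20]
  queue [26] -> pop 26, enqueue [none], visited so far: [35, 7, 45, 1, 9, 28, 17, 32, 12, 20, 26]
Result: [35, 7, 45, 1, 9, 28, 17, 32, 12, 20, 26]


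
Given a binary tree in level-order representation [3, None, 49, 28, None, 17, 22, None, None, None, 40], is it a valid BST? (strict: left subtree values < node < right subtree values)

Level-order array: [3, None, 49, 28, None, 17, 22, None, None, None, 40]
Validate using subtree bounds (lo, hi): at each node, require lo < value < hi,
then recurse left with hi=value and right with lo=value.
Preorder trace (stopping at first violation):
  at node 3 with bounds (-inf, +inf): OK
  at node 49 with bounds (3, +inf): OK
  at node 28 with bounds (3, 49): OK
  at node 17 with bounds (3, 28): OK
  at node 22 with bounds (28, 49): VIOLATION
Node 22 violates its bound: not (28 < 22 < 49).
Result: Not a valid BST


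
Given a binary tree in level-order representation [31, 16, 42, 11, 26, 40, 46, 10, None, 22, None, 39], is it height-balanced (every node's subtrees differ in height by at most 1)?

Tree (level-order array): [31, 16, 42, 11, 26, 40, 46, 10, None, 22, None, 39]
Definition: a tree is height-balanced if, at every node, |h(left) - h(right)| <= 1 (empty subtree has height -1).
Bottom-up per-node check:
  node 10: h_left=-1, h_right=-1, diff=0 [OK], height=0
  node 11: h_left=0, h_right=-1, diff=1 [OK], height=1
  node 22: h_left=-1, h_right=-1, diff=0 [OK], height=0
  node 26: h_left=0, h_right=-1, diff=1 [OK], height=1
  node 16: h_left=1, h_right=1, diff=0 [OK], height=2
  node 39: h_left=-1, h_right=-1, diff=0 [OK], height=0
  node 40: h_left=0, h_right=-1, diff=1 [OK], height=1
  node 46: h_left=-1, h_right=-1, diff=0 [OK], height=0
  node 42: h_left=1, h_right=0, diff=1 [OK], height=2
  node 31: h_left=2, h_right=2, diff=0 [OK], height=3
All nodes satisfy the balance condition.
Result: Balanced


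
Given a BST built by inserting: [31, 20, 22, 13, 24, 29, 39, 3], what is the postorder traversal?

Tree insertion order: [31, 20, 22, 13, 24, 29, 39, 3]
Tree (level-order array): [31, 20, 39, 13, 22, None, None, 3, None, None, 24, None, None, None, 29]
Postorder traversal: [3, 13, 29, 24, 22, 20, 39, 31]


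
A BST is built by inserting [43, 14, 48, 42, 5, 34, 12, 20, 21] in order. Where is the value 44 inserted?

Starting tree (level order): [43, 14, 48, 5, 42, None, None, None, 12, 34, None, None, None, 20, None, None, 21]
Insertion path: 43 -> 48
Result: insert 44 as left child of 48
Final tree (level order): [43, 14, 48, 5, 42, 44, None, None, 12, 34, None, None, None, None, None, 20, None, None, 21]


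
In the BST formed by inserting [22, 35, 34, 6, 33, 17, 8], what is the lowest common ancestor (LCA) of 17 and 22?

Tree insertion order: [22, 35, 34, 6, 33, 17, 8]
Tree (level-order array): [22, 6, 35, None, 17, 34, None, 8, None, 33]
In a BST, the LCA of p=17, q=22 is the first node v on the
root-to-leaf path with p <= v <= q (go left if both < v, right if both > v).
Walk from root:
  at 22: 17 <= 22 <= 22, this is the LCA
LCA = 22


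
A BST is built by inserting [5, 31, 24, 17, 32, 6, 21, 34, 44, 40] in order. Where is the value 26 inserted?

Starting tree (level order): [5, None, 31, 24, 32, 17, None, None, 34, 6, 21, None, 44, None, None, None, None, 40]
Insertion path: 5 -> 31 -> 24
Result: insert 26 as right child of 24
Final tree (level order): [5, None, 31, 24, 32, 17, 26, None, 34, 6, 21, None, None, None, 44, None, None, None, None, 40]


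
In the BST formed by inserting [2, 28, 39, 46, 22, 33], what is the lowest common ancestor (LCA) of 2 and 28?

Tree insertion order: [2, 28, 39, 46, 22, 33]
Tree (level-order array): [2, None, 28, 22, 39, None, None, 33, 46]
In a BST, the LCA of p=2, q=28 is the first node v on the
root-to-leaf path with p <= v <= q (go left if both < v, right if both > v).
Walk from root:
  at 2: 2 <= 2 <= 28, this is the LCA
LCA = 2


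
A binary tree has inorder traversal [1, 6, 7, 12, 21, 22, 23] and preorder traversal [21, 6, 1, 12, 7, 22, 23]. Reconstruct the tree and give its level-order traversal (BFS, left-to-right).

Inorder:  [1, 6, 7, 12, 21, 22, 23]
Preorder: [21, 6, 1, 12, 7, 22, 23]
Algorithm: preorder visits root first, so consume preorder in order;
for each root, split the current inorder slice at that value into
left-subtree inorder and right-subtree inorder, then recurse.
Recursive splits:
  root=21; inorder splits into left=[1, 6, 7, 12], right=[22, 23]
  root=6; inorder splits into left=[1], right=[7, 12]
  root=1; inorder splits into left=[], right=[]
  root=12; inorder splits into left=[7], right=[]
  root=7; inorder splits into left=[], right=[]
  root=22; inorder splits into left=[], right=[23]
  root=23; inorder splits into left=[], right=[]
Reconstructed level-order: [21, 6, 22, 1, 12, 23, 7]


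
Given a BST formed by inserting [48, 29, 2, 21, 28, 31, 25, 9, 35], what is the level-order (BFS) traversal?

Tree insertion order: [48, 29, 2, 21, 28, 31, 25, 9, 35]
Tree (level-order array): [48, 29, None, 2, 31, None, 21, None, 35, 9, 28, None, None, None, None, 25]
BFS from the root, enqueuing left then right child of each popped node:
  queue [48] -> pop 48, enqueue [29], visited so far: [48]
  queue [29] -> pop 29, enqueue [2, 31], visited so far: [48, 29]
  queue [2, 31] -> pop 2, enqueue [21], visited so far: [48, 29, 2]
  queue [31, 21] -> pop 31, enqueue [35], visited so far: [48, 29, 2, 31]
  queue [21, 35] -> pop 21, enqueue [9, 28], visited so far: [48, 29, 2, 31, 21]
  queue [35, 9, 28] -> pop 35, enqueue [none], visited so far: [48, 29, 2, 31, 21, 35]
  queue [9, 28] -> pop 9, enqueue [none], visited so far: [48, 29, 2, 31, 21, 35, 9]
  queue [28] -> pop 28, enqueue [25], visited so far: [48, 29, 2, 31, 21, 35, 9, 28]
  queue [25] -> pop 25, enqueue [none], visited so far: [48, 29, 2, 31, 21, 35, 9, 28, 25]
Result: [48, 29, 2, 31, 21, 35, 9, 28, 25]


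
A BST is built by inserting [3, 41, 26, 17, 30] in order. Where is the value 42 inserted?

Starting tree (level order): [3, None, 41, 26, None, 17, 30]
Insertion path: 3 -> 41
Result: insert 42 as right child of 41
Final tree (level order): [3, None, 41, 26, 42, 17, 30]


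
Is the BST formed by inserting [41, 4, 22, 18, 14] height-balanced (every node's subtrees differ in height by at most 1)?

Tree (level-order array): [41, 4, None, None, 22, 18, None, 14]
Definition: a tree is height-balanced if, at every node, |h(left) - h(right)| <= 1 (empty subtree has height -1).
Bottom-up per-node check:
  node 14: h_left=-1, h_right=-1, diff=0 [OK], height=0
  node 18: h_left=0, h_right=-1, diff=1 [OK], height=1
  node 22: h_left=1, h_right=-1, diff=2 [FAIL (|1--1|=2 > 1)], height=2
  node 4: h_left=-1, h_right=2, diff=3 [FAIL (|-1-2|=3 > 1)], height=3
  node 41: h_left=3, h_right=-1, diff=4 [FAIL (|3--1|=4 > 1)], height=4
Node 22 violates the condition: |1 - -1| = 2 > 1.
Result: Not balanced


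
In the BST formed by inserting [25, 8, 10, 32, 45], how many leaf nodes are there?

Tree built from: [25, 8, 10, 32, 45]
Tree (level-order array): [25, 8, 32, None, 10, None, 45]
Rule: A leaf has 0 children.
Per-node child counts:
  node 25: 2 child(ren)
  node 8: 1 child(ren)
  node 10: 0 child(ren)
  node 32: 1 child(ren)
  node 45: 0 child(ren)
Matching nodes: [10, 45]
Count of leaf nodes: 2


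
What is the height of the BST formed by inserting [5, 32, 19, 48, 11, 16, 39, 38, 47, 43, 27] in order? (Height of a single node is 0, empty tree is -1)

Insertion order: [5, 32, 19, 48, 11, 16, 39, 38, 47, 43, 27]
Tree (level-order array): [5, None, 32, 19, 48, 11, 27, 39, None, None, 16, None, None, 38, 47, None, None, None, None, 43]
Compute height bottom-up (empty subtree = -1):
  height(16) = 1 + max(-1, -1) = 0
  height(11) = 1 + max(-1, 0) = 1
  height(27) = 1 + max(-1, -1) = 0
  height(19) = 1 + max(1, 0) = 2
  height(38) = 1 + max(-1, -1) = 0
  height(43) = 1 + max(-1, -1) = 0
  height(47) = 1 + max(0, -1) = 1
  height(39) = 1 + max(0, 1) = 2
  height(48) = 1 + max(2, -1) = 3
  height(32) = 1 + max(2, 3) = 4
  height(5) = 1 + max(-1, 4) = 5
Height = 5


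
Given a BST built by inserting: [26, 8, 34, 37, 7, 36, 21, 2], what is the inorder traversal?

Tree insertion order: [26, 8, 34, 37, 7, 36, 21, 2]
Tree (level-order array): [26, 8, 34, 7, 21, None, 37, 2, None, None, None, 36]
Inorder traversal: [2, 7, 8, 21, 26, 34, 36, 37]


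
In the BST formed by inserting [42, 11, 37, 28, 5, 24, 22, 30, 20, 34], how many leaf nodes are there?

Tree built from: [42, 11, 37, 28, 5, 24, 22, 30, 20, 34]
Tree (level-order array): [42, 11, None, 5, 37, None, None, 28, None, 24, 30, 22, None, None, 34, 20]
Rule: A leaf has 0 children.
Per-node child counts:
  node 42: 1 child(ren)
  node 11: 2 child(ren)
  node 5: 0 child(ren)
  node 37: 1 child(ren)
  node 28: 2 child(ren)
  node 24: 1 child(ren)
  node 22: 1 child(ren)
  node 20: 0 child(ren)
  node 30: 1 child(ren)
  node 34: 0 child(ren)
Matching nodes: [5, 20, 34]
Count of leaf nodes: 3


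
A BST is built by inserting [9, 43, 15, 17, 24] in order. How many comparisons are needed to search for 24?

Search path for 24: 9 -> 43 -> 15 -> 17 -> 24
Found: True
Comparisons: 5


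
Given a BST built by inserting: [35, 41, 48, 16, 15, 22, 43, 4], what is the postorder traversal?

Tree insertion order: [35, 41, 48, 16, 15, 22, 43, 4]
Tree (level-order array): [35, 16, 41, 15, 22, None, 48, 4, None, None, None, 43]
Postorder traversal: [4, 15, 22, 16, 43, 48, 41, 35]


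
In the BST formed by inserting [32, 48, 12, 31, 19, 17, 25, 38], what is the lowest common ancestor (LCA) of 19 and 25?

Tree insertion order: [32, 48, 12, 31, 19, 17, 25, 38]
Tree (level-order array): [32, 12, 48, None, 31, 38, None, 19, None, None, None, 17, 25]
In a BST, the LCA of p=19, q=25 is the first node v on the
root-to-leaf path with p <= v <= q (go left if both < v, right if both > v).
Walk from root:
  at 32: both 19 and 25 < 32, go left
  at 12: both 19 and 25 > 12, go right
  at 31: both 19 and 25 < 31, go left
  at 19: 19 <= 19 <= 25, this is the LCA
LCA = 19


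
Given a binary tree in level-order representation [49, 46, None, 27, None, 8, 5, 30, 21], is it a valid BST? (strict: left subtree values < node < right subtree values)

Level-order array: [49, 46, None, 27, None, 8, 5, 30, 21]
Validate using subtree bounds (lo, hi): at each node, require lo < value < hi,
then recurse left with hi=value and right with lo=value.
Preorder trace (stopping at first violation):
  at node 49 with bounds (-inf, +inf): OK
  at node 46 with bounds (-inf, 49): OK
  at node 27 with bounds (-inf, 46): OK
  at node 8 with bounds (-inf, 27): OK
  at node 30 with bounds (-inf, 8): VIOLATION
Node 30 violates its bound: not (-inf < 30 < 8).
Result: Not a valid BST


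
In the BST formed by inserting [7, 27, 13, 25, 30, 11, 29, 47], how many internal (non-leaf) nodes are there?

Tree built from: [7, 27, 13, 25, 30, 11, 29, 47]
Tree (level-order array): [7, None, 27, 13, 30, 11, 25, 29, 47]
Rule: An internal node has at least one child.
Per-node child counts:
  node 7: 1 child(ren)
  node 27: 2 child(ren)
  node 13: 2 child(ren)
  node 11: 0 child(ren)
  node 25: 0 child(ren)
  node 30: 2 child(ren)
  node 29: 0 child(ren)
  node 47: 0 child(ren)
Matching nodes: [7, 27, 13, 30]
Count of internal (non-leaf) nodes: 4


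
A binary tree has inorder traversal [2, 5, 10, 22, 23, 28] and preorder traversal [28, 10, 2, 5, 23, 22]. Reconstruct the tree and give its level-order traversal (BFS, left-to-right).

Inorder:  [2, 5, 10, 22, 23, 28]
Preorder: [28, 10, 2, 5, 23, 22]
Algorithm: preorder visits root first, so consume preorder in order;
for each root, split the current inorder slice at that value into
left-subtree inorder and right-subtree inorder, then recurse.
Recursive splits:
  root=28; inorder splits into left=[2, 5, 10, 22, 23], right=[]
  root=10; inorder splits into left=[2, 5], right=[22, 23]
  root=2; inorder splits into left=[], right=[5]
  root=5; inorder splits into left=[], right=[]
  root=23; inorder splits into left=[22], right=[]
  root=22; inorder splits into left=[], right=[]
Reconstructed level-order: [28, 10, 2, 23, 5, 22]


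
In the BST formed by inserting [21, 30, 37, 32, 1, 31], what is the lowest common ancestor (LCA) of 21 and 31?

Tree insertion order: [21, 30, 37, 32, 1, 31]
Tree (level-order array): [21, 1, 30, None, None, None, 37, 32, None, 31]
In a BST, the LCA of p=21, q=31 is the first node v on the
root-to-leaf path with p <= v <= q (go left if both < v, right if both > v).
Walk from root:
  at 21: 21 <= 21 <= 31, this is the LCA
LCA = 21


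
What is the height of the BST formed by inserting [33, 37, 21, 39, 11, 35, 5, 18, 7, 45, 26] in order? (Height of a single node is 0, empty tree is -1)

Insertion order: [33, 37, 21, 39, 11, 35, 5, 18, 7, 45, 26]
Tree (level-order array): [33, 21, 37, 11, 26, 35, 39, 5, 18, None, None, None, None, None, 45, None, 7]
Compute height bottom-up (empty subtree = -1):
  height(7) = 1 + max(-1, -1) = 0
  height(5) = 1 + max(-1, 0) = 1
  height(18) = 1 + max(-1, -1) = 0
  height(11) = 1 + max(1, 0) = 2
  height(26) = 1 + max(-1, -1) = 0
  height(21) = 1 + max(2, 0) = 3
  height(35) = 1 + max(-1, -1) = 0
  height(45) = 1 + max(-1, -1) = 0
  height(39) = 1 + max(-1, 0) = 1
  height(37) = 1 + max(0, 1) = 2
  height(33) = 1 + max(3, 2) = 4
Height = 4


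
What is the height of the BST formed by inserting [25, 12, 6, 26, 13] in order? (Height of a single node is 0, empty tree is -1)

Insertion order: [25, 12, 6, 26, 13]
Tree (level-order array): [25, 12, 26, 6, 13]
Compute height bottom-up (empty subtree = -1):
  height(6) = 1 + max(-1, -1) = 0
  height(13) = 1 + max(-1, -1) = 0
  height(12) = 1 + max(0, 0) = 1
  height(26) = 1 + max(-1, -1) = 0
  height(25) = 1 + max(1, 0) = 2
Height = 2


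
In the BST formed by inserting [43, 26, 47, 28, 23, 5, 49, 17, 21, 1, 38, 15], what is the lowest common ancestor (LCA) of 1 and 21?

Tree insertion order: [43, 26, 47, 28, 23, 5, 49, 17, 21, 1, 38, 15]
Tree (level-order array): [43, 26, 47, 23, 28, None, 49, 5, None, None, 38, None, None, 1, 17, None, None, None, None, 15, 21]
In a BST, the LCA of p=1, q=21 is the first node v on the
root-to-leaf path with p <= v <= q (go left if both < v, right if both > v).
Walk from root:
  at 43: both 1 and 21 < 43, go left
  at 26: both 1 and 21 < 26, go left
  at 23: both 1 and 21 < 23, go left
  at 5: 1 <= 5 <= 21, this is the LCA
LCA = 5


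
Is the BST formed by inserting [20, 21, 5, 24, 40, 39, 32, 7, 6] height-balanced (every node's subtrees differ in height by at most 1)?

Tree (level-order array): [20, 5, 21, None, 7, None, 24, 6, None, None, 40, None, None, 39, None, 32]
Definition: a tree is height-balanced if, at every node, |h(left) - h(right)| <= 1 (empty subtree has height -1).
Bottom-up per-node check:
  node 6: h_left=-1, h_right=-1, diff=0 [OK], height=0
  node 7: h_left=0, h_right=-1, diff=1 [OK], height=1
  node 5: h_left=-1, h_right=1, diff=2 [FAIL (|-1-1|=2 > 1)], height=2
  node 32: h_left=-1, h_right=-1, diff=0 [OK], height=0
  node 39: h_left=0, h_right=-1, diff=1 [OK], height=1
  node 40: h_left=1, h_right=-1, diff=2 [FAIL (|1--1|=2 > 1)], height=2
  node 24: h_left=-1, h_right=2, diff=3 [FAIL (|-1-2|=3 > 1)], height=3
  node 21: h_left=-1, h_right=3, diff=4 [FAIL (|-1-3|=4 > 1)], height=4
  node 20: h_left=2, h_right=4, diff=2 [FAIL (|2-4|=2 > 1)], height=5
Node 5 violates the condition: |-1 - 1| = 2 > 1.
Result: Not balanced


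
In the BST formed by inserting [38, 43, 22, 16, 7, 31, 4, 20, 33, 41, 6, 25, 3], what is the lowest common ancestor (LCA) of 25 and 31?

Tree insertion order: [38, 43, 22, 16, 7, 31, 4, 20, 33, 41, 6, 25, 3]
Tree (level-order array): [38, 22, 43, 16, 31, 41, None, 7, 20, 25, 33, None, None, 4, None, None, None, None, None, None, None, 3, 6]
In a BST, the LCA of p=25, q=31 is the first node v on the
root-to-leaf path with p <= v <= q (go left if both < v, right if both > v).
Walk from root:
  at 38: both 25 and 31 < 38, go left
  at 22: both 25 and 31 > 22, go right
  at 31: 25 <= 31 <= 31, this is the LCA
LCA = 31


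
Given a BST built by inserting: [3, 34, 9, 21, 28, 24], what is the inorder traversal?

Tree insertion order: [3, 34, 9, 21, 28, 24]
Tree (level-order array): [3, None, 34, 9, None, None, 21, None, 28, 24]
Inorder traversal: [3, 9, 21, 24, 28, 34]


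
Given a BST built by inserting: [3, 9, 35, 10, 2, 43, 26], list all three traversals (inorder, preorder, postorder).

Tree insertion order: [3, 9, 35, 10, 2, 43, 26]
Tree (level-order array): [3, 2, 9, None, None, None, 35, 10, 43, None, 26]
Inorder (L, root, R): [2, 3, 9, 10, 26, 35, 43]
Preorder (root, L, R): [3, 2, 9, 35, 10, 26, 43]
Postorder (L, R, root): [2, 26, 10, 43, 35, 9, 3]


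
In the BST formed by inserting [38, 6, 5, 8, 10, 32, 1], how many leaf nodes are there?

Tree built from: [38, 6, 5, 8, 10, 32, 1]
Tree (level-order array): [38, 6, None, 5, 8, 1, None, None, 10, None, None, None, 32]
Rule: A leaf has 0 children.
Per-node child counts:
  node 38: 1 child(ren)
  node 6: 2 child(ren)
  node 5: 1 child(ren)
  node 1: 0 child(ren)
  node 8: 1 child(ren)
  node 10: 1 child(ren)
  node 32: 0 child(ren)
Matching nodes: [1, 32]
Count of leaf nodes: 2


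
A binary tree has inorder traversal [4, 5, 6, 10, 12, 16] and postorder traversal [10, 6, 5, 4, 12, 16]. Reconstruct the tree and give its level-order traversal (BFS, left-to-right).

Inorder:   [4, 5, 6, 10, 12, 16]
Postorder: [10, 6, 5, 4, 12, 16]
Algorithm: postorder visits root last, so walk postorder right-to-left;
each value is the root of the current inorder slice — split it at that
value, recurse on the right subtree first, then the left.
Recursive splits:
  root=16; inorder splits into left=[4, 5, 6, 10, 12], right=[]
  root=12; inorder splits into left=[4, 5, 6, 10], right=[]
  root=4; inorder splits into left=[], right=[5, 6, 10]
  root=5; inorder splits into left=[], right=[6, 10]
  root=6; inorder splits into left=[], right=[10]
  root=10; inorder splits into left=[], right=[]
Reconstructed level-order: [16, 12, 4, 5, 6, 10]


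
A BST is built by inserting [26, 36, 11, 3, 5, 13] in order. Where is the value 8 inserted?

Starting tree (level order): [26, 11, 36, 3, 13, None, None, None, 5]
Insertion path: 26 -> 11 -> 3 -> 5
Result: insert 8 as right child of 5
Final tree (level order): [26, 11, 36, 3, 13, None, None, None, 5, None, None, None, 8]


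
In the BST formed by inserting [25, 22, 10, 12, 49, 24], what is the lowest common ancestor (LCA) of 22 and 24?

Tree insertion order: [25, 22, 10, 12, 49, 24]
Tree (level-order array): [25, 22, 49, 10, 24, None, None, None, 12]
In a BST, the LCA of p=22, q=24 is the first node v on the
root-to-leaf path with p <= v <= q (go left if both < v, right if both > v).
Walk from root:
  at 25: both 22 and 24 < 25, go left
  at 22: 22 <= 22 <= 24, this is the LCA
LCA = 22


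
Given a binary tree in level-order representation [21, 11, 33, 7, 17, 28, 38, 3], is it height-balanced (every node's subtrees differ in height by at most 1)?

Tree (level-order array): [21, 11, 33, 7, 17, 28, 38, 3]
Definition: a tree is height-balanced if, at every node, |h(left) - h(right)| <= 1 (empty subtree has height -1).
Bottom-up per-node check:
  node 3: h_left=-1, h_right=-1, diff=0 [OK], height=0
  node 7: h_left=0, h_right=-1, diff=1 [OK], height=1
  node 17: h_left=-1, h_right=-1, diff=0 [OK], height=0
  node 11: h_left=1, h_right=0, diff=1 [OK], height=2
  node 28: h_left=-1, h_right=-1, diff=0 [OK], height=0
  node 38: h_left=-1, h_right=-1, diff=0 [OK], height=0
  node 33: h_left=0, h_right=0, diff=0 [OK], height=1
  node 21: h_left=2, h_right=1, diff=1 [OK], height=3
All nodes satisfy the balance condition.
Result: Balanced


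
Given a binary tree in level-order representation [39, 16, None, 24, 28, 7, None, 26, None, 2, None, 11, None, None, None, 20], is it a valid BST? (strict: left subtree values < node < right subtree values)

Level-order array: [39, 16, None, 24, 28, 7, None, 26, None, 2, None, 11, None, None, None, 20]
Validate using subtree bounds (lo, hi): at each node, require lo < value < hi,
then recurse left with hi=value and right with lo=value.
Preorder trace (stopping at first violation):
  at node 39 with bounds (-inf, +inf): OK
  at node 16 with bounds (-inf, 39): OK
  at node 24 with bounds (-inf, 16): VIOLATION
Node 24 violates its bound: not (-inf < 24 < 16).
Result: Not a valid BST


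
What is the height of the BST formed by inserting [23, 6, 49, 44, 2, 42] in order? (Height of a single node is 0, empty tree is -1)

Insertion order: [23, 6, 49, 44, 2, 42]
Tree (level-order array): [23, 6, 49, 2, None, 44, None, None, None, 42]
Compute height bottom-up (empty subtree = -1):
  height(2) = 1 + max(-1, -1) = 0
  height(6) = 1 + max(0, -1) = 1
  height(42) = 1 + max(-1, -1) = 0
  height(44) = 1 + max(0, -1) = 1
  height(49) = 1 + max(1, -1) = 2
  height(23) = 1 + max(1, 2) = 3
Height = 3


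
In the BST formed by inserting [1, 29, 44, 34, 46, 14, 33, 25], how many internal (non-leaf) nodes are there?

Tree built from: [1, 29, 44, 34, 46, 14, 33, 25]
Tree (level-order array): [1, None, 29, 14, 44, None, 25, 34, 46, None, None, 33]
Rule: An internal node has at least one child.
Per-node child counts:
  node 1: 1 child(ren)
  node 29: 2 child(ren)
  node 14: 1 child(ren)
  node 25: 0 child(ren)
  node 44: 2 child(ren)
  node 34: 1 child(ren)
  node 33: 0 child(ren)
  node 46: 0 child(ren)
Matching nodes: [1, 29, 14, 44, 34]
Count of internal (non-leaf) nodes: 5
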